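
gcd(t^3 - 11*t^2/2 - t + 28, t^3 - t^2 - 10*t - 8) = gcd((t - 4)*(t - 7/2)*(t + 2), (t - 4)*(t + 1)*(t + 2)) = t^2 - 2*t - 8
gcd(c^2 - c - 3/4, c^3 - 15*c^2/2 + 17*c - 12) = c - 3/2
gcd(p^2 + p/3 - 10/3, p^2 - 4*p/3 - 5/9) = p - 5/3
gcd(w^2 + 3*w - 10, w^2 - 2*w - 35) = w + 5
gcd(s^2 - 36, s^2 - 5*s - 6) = s - 6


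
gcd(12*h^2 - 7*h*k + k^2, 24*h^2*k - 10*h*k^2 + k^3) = 4*h - k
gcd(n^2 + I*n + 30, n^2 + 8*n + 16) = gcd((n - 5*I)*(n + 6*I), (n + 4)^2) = 1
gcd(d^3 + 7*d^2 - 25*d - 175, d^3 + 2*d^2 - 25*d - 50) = d^2 - 25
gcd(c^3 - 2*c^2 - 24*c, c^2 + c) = c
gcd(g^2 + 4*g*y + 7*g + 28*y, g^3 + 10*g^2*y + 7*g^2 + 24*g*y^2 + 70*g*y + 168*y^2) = g^2 + 4*g*y + 7*g + 28*y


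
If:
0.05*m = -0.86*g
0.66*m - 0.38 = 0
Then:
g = -0.03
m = 0.58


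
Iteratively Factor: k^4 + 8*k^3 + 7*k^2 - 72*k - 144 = (k - 3)*(k^3 + 11*k^2 + 40*k + 48) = (k - 3)*(k + 4)*(k^2 + 7*k + 12) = (k - 3)*(k + 4)^2*(k + 3)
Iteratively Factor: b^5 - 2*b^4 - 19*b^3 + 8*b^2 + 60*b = (b + 3)*(b^4 - 5*b^3 - 4*b^2 + 20*b) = b*(b + 3)*(b^3 - 5*b^2 - 4*b + 20) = b*(b - 5)*(b + 3)*(b^2 - 4) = b*(b - 5)*(b - 2)*(b + 3)*(b + 2)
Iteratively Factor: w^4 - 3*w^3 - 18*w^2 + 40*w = (w - 5)*(w^3 + 2*w^2 - 8*w) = (w - 5)*(w + 4)*(w^2 - 2*w) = (w - 5)*(w - 2)*(w + 4)*(w)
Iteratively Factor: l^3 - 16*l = (l - 4)*(l^2 + 4*l) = l*(l - 4)*(l + 4)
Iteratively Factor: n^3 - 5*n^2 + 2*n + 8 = (n + 1)*(n^2 - 6*n + 8) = (n - 2)*(n + 1)*(n - 4)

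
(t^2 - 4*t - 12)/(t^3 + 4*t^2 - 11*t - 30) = (t - 6)/(t^2 + 2*t - 15)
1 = 1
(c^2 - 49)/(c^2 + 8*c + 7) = (c - 7)/(c + 1)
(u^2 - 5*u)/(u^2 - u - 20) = u/(u + 4)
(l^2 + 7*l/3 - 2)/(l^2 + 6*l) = (l^2 + 7*l/3 - 2)/(l*(l + 6))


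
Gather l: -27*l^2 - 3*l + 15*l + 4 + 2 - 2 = -27*l^2 + 12*l + 4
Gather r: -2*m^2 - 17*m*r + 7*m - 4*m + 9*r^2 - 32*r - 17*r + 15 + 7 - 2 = -2*m^2 + 3*m + 9*r^2 + r*(-17*m - 49) + 20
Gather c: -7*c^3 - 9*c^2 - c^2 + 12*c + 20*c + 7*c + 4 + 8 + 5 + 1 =-7*c^3 - 10*c^2 + 39*c + 18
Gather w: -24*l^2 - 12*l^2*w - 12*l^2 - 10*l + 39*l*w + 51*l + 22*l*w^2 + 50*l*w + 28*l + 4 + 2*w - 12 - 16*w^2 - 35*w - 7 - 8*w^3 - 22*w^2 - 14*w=-36*l^2 + 69*l - 8*w^3 + w^2*(22*l - 38) + w*(-12*l^2 + 89*l - 47) - 15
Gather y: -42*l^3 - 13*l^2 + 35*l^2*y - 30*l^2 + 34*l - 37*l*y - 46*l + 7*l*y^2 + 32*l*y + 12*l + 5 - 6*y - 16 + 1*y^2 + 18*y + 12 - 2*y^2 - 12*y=-42*l^3 - 43*l^2 + y^2*(7*l - 1) + y*(35*l^2 - 5*l) + 1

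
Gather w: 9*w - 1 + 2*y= 9*w + 2*y - 1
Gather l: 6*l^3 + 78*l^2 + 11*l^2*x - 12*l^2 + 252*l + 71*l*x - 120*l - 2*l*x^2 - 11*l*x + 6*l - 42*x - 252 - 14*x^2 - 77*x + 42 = 6*l^3 + l^2*(11*x + 66) + l*(-2*x^2 + 60*x + 138) - 14*x^2 - 119*x - 210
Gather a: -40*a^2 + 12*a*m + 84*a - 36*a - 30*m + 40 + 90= -40*a^2 + a*(12*m + 48) - 30*m + 130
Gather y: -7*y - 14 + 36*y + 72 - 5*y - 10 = 24*y + 48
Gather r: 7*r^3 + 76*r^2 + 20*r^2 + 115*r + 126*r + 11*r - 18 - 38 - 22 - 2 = 7*r^3 + 96*r^2 + 252*r - 80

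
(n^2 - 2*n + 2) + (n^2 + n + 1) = 2*n^2 - n + 3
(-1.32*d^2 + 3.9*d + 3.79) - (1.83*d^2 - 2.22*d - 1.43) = -3.15*d^2 + 6.12*d + 5.22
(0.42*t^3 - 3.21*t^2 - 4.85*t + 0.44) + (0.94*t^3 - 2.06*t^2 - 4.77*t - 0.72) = 1.36*t^3 - 5.27*t^2 - 9.62*t - 0.28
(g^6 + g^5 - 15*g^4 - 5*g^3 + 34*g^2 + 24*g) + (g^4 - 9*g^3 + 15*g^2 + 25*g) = g^6 + g^5 - 14*g^4 - 14*g^3 + 49*g^2 + 49*g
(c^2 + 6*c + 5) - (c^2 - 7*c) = 13*c + 5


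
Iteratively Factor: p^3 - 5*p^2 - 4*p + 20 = (p + 2)*(p^2 - 7*p + 10) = (p - 5)*(p + 2)*(p - 2)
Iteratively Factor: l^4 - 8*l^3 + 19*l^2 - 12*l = (l - 1)*(l^3 - 7*l^2 + 12*l) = (l - 4)*(l - 1)*(l^2 - 3*l) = (l - 4)*(l - 3)*(l - 1)*(l)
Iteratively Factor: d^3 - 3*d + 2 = (d - 1)*(d^2 + d - 2) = (d - 1)^2*(d + 2)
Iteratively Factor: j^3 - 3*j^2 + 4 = (j + 1)*(j^2 - 4*j + 4) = (j - 2)*(j + 1)*(j - 2)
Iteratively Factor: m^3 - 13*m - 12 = (m - 4)*(m^2 + 4*m + 3) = (m - 4)*(m + 1)*(m + 3)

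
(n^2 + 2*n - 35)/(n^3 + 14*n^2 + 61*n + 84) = (n - 5)/(n^2 + 7*n + 12)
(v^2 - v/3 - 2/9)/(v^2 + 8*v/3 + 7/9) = (3*v - 2)/(3*v + 7)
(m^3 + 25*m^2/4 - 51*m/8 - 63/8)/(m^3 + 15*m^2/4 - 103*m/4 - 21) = (m - 3/2)/(m - 4)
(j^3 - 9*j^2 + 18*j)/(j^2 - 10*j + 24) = j*(j - 3)/(j - 4)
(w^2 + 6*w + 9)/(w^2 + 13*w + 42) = (w^2 + 6*w + 9)/(w^2 + 13*w + 42)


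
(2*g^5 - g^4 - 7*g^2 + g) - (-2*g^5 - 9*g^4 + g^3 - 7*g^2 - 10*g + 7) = 4*g^5 + 8*g^4 - g^3 + 11*g - 7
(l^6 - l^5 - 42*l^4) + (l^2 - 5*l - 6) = l^6 - l^5 - 42*l^4 + l^2 - 5*l - 6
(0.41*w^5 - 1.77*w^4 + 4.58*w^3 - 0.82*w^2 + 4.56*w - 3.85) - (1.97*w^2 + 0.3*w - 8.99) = 0.41*w^5 - 1.77*w^4 + 4.58*w^3 - 2.79*w^2 + 4.26*w + 5.14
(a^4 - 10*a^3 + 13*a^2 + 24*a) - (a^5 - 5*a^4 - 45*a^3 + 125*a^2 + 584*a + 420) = -a^5 + 6*a^4 + 35*a^3 - 112*a^2 - 560*a - 420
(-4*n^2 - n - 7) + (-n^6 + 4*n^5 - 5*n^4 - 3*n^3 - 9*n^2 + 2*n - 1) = -n^6 + 4*n^5 - 5*n^4 - 3*n^3 - 13*n^2 + n - 8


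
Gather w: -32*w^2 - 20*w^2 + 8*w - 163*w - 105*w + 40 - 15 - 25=-52*w^2 - 260*w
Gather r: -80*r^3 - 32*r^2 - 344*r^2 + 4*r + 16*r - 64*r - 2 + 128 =-80*r^3 - 376*r^2 - 44*r + 126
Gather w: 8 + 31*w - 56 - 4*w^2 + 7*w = -4*w^2 + 38*w - 48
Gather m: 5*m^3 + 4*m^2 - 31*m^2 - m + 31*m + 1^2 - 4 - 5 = 5*m^3 - 27*m^2 + 30*m - 8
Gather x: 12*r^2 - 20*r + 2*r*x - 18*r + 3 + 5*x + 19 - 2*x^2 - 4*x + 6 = 12*r^2 - 38*r - 2*x^2 + x*(2*r + 1) + 28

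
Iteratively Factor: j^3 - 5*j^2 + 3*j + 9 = (j - 3)*(j^2 - 2*j - 3) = (j - 3)*(j + 1)*(j - 3)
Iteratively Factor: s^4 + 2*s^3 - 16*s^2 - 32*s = (s + 4)*(s^3 - 2*s^2 - 8*s) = (s - 4)*(s + 4)*(s^2 + 2*s) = (s - 4)*(s + 2)*(s + 4)*(s)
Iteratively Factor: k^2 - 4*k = (k)*(k - 4)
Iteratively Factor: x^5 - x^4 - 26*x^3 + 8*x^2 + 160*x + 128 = (x + 2)*(x^4 - 3*x^3 - 20*x^2 + 48*x + 64) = (x - 4)*(x + 2)*(x^3 + x^2 - 16*x - 16) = (x - 4)*(x + 2)*(x + 4)*(x^2 - 3*x - 4) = (x - 4)^2*(x + 2)*(x + 4)*(x + 1)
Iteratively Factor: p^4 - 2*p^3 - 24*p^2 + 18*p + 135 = (p - 5)*(p^3 + 3*p^2 - 9*p - 27) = (p - 5)*(p + 3)*(p^2 - 9) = (p - 5)*(p + 3)^2*(p - 3)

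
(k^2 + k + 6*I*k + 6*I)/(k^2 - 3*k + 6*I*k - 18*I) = (k + 1)/(k - 3)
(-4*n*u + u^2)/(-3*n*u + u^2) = (4*n - u)/(3*n - u)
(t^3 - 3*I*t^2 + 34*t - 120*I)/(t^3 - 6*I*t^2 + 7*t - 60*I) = (t + 6*I)/(t + 3*I)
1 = 1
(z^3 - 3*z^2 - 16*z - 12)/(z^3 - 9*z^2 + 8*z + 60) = (z + 1)/(z - 5)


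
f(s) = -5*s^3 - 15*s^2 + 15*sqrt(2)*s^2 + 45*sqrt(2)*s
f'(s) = -15*s^2 - 30*s + 30*sqrt(2)*s + 45*sqrt(2)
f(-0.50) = -29.64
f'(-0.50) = 53.68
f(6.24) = -575.81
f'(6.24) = -442.88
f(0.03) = 1.91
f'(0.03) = 64.00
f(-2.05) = -61.27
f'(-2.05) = -24.87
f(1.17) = 74.96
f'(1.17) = 57.65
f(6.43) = -663.15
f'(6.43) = -476.63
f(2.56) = 119.75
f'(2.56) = -2.85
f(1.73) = 102.80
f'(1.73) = 40.24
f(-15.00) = 17318.38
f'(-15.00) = -3497.76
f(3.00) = 111.84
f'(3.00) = -34.08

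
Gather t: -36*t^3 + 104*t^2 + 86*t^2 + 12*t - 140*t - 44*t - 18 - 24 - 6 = -36*t^3 + 190*t^2 - 172*t - 48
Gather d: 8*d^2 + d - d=8*d^2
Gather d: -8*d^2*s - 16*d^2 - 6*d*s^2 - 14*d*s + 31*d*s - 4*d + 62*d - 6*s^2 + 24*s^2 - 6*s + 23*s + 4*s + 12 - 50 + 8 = d^2*(-8*s - 16) + d*(-6*s^2 + 17*s + 58) + 18*s^2 + 21*s - 30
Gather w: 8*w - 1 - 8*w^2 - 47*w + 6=-8*w^2 - 39*w + 5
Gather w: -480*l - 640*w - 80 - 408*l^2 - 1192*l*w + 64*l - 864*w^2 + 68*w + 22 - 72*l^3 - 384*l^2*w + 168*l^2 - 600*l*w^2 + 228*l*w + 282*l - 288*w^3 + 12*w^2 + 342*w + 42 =-72*l^3 - 240*l^2 - 134*l - 288*w^3 + w^2*(-600*l - 852) + w*(-384*l^2 - 964*l - 230) - 16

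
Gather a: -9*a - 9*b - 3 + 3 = -9*a - 9*b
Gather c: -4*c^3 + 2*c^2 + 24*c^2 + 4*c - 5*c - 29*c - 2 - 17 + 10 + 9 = -4*c^3 + 26*c^2 - 30*c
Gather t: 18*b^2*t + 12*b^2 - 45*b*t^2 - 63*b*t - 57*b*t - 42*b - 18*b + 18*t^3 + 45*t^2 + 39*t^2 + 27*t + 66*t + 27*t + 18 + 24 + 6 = 12*b^2 - 60*b + 18*t^3 + t^2*(84 - 45*b) + t*(18*b^2 - 120*b + 120) + 48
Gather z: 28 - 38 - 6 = -16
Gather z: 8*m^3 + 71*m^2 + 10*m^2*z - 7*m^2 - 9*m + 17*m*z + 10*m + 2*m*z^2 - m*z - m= 8*m^3 + 64*m^2 + 2*m*z^2 + z*(10*m^2 + 16*m)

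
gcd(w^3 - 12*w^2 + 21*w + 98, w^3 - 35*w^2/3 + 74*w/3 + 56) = w - 7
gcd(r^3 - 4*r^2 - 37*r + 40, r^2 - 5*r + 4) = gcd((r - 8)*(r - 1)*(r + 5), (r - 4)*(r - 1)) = r - 1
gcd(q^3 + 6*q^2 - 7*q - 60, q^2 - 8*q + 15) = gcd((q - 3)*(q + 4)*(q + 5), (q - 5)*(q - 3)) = q - 3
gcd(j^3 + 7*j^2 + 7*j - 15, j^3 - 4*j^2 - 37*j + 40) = j^2 + 4*j - 5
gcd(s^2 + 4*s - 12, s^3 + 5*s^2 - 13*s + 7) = 1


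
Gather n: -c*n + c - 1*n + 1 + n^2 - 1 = c + n^2 + n*(-c - 1)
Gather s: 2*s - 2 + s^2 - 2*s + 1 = s^2 - 1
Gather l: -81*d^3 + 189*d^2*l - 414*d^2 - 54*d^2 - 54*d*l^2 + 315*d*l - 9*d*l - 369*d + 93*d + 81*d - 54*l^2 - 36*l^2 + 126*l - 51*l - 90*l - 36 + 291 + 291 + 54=-81*d^3 - 468*d^2 - 195*d + l^2*(-54*d - 90) + l*(189*d^2 + 306*d - 15) + 600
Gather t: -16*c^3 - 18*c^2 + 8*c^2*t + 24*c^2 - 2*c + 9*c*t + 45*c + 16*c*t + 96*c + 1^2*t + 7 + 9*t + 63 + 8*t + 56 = -16*c^3 + 6*c^2 + 139*c + t*(8*c^2 + 25*c + 18) + 126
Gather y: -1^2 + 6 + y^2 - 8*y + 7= y^2 - 8*y + 12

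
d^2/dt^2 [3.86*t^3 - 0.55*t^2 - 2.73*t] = 23.16*t - 1.1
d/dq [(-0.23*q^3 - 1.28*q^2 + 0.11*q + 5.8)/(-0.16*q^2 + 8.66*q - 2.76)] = (0.0368*q^4 - 3.9836*q^3 - 9.1628*q^2 + 8.9216*q - 50.5316)/(0.0256*q^4 - 2.7712*q^3 + 75.8788*q^2 - 47.8032*q + 7.6176)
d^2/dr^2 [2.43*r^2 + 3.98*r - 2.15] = 4.86000000000000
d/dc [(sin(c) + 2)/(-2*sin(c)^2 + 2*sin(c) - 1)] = (8*sin(c) - cos(2*c) - 4)*cos(c)/(-2*sin(c) - cos(2*c) + 2)^2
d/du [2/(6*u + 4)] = -3/(3*u + 2)^2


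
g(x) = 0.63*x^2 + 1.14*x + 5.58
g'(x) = 1.26*x + 1.14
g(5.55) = 31.31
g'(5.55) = 8.13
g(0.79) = 6.87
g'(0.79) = 2.14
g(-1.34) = 5.18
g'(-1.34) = -0.55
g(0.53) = 6.36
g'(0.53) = 1.81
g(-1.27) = 5.15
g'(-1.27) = -0.46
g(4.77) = 25.35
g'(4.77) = 7.15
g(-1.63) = 5.40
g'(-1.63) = -0.91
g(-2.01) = 5.83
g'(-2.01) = -1.39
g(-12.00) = 82.62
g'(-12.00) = -13.98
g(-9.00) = 46.35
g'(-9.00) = -10.20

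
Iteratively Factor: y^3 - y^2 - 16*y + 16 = (y + 4)*(y^2 - 5*y + 4) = (y - 1)*(y + 4)*(y - 4)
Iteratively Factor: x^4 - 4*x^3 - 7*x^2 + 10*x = (x)*(x^3 - 4*x^2 - 7*x + 10) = x*(x - 5)*(x^2 + x - 2) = x*(x - 5)*(x - 1)*(x + 2)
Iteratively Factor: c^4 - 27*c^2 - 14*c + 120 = (c - 2)*(c^3 + 2*c^2 - 23*c - 60) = (c - 5)*(c - 2)*(c^2 + 7*c + 12) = (c - 5)*(c - 2)*(c + 3)*(c + 4)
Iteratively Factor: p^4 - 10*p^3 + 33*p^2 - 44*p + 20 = (p - 2)*(p^3 - 8*p^2 + 17*p - 10) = (p - 5)*(p - 2)*(p^2 - 3*p + 2) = (p - 5)*(p - 2)^2*(p - 1)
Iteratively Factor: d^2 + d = (d + 1)*(d)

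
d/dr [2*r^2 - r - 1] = 4*r - 1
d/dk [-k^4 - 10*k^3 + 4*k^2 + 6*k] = -4*k^3 - 30*k^2 + 8*k + 6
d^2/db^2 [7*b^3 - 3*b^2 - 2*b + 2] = 42*b - 6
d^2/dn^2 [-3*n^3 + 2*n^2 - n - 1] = 4 - 18*n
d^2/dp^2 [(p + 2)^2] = 2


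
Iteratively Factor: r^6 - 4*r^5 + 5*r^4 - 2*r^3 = (r - 2)*(r^5 - 2*r^4 + r^3) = r*(r - 2)*(r^4 - 2*r^3 + r^2) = r*(r - 2)*(r - 1)*(r^3 - r^2) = r^2*(r - 2)*(r - 1)*(r^2 - r) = r^3*(r - 2)*(r - 1)*(r - 1)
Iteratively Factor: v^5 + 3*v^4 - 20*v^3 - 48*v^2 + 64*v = (v - 1)*(v^4 + 4*v^3 - 16*v^2 - 64*v) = (v - 4)*(v - 1)*(v^3 + 8*v^2 + 16*v) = (v - 4)*(v - 1)*(v + 4)*(v^2 + 4*v) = v*(v - 4)*(v - 1)*(v + 4)*(v + 4)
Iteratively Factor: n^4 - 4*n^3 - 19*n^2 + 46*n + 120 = (n + 2)*(n^3 - 6*n^2 - 7*n + 60) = (n + 2)*(n + 3)*(n^2 - 9*n + 20) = (n - 5)*(n + 2)*(n + 3)*(n - 4)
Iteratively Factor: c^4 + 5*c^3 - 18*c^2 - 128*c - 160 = (c + 2)*(c^3 + 3*c^2 - 24*c - 80) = (c + 2)*(c + 4)*(c^2 - c - 20) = (c - 5)*(c + 2)*(c + 4)*(c + 4)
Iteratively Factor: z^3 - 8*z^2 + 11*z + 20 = (z - 4)*(z^2 - 4*z - 5) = (z - 4)*(z + 1)*(z - 5)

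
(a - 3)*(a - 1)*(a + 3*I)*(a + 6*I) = a^4 - 4*a^3 + 9*I*a^3 - 15*a^2 - 36*I*a^2 + 72*a + 27*I*a - 54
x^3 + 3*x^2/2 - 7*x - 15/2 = (x - 5/2)*(x + 1)*(x + 3)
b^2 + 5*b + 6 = (b + 2)*(b + 3)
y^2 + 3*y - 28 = (y - 4)*(y + 7)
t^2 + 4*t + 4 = (t + 2)^2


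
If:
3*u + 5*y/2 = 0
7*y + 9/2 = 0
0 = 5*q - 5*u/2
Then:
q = 15/56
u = 15/28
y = -9/14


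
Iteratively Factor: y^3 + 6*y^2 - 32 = (y + 4)*(y^2 + 2*y - 8) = (y + 4)^2*(y - 2)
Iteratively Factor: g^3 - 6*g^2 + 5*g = (g)*(g^2 - 6*g + 5) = g*(g - 5)*(g - 1)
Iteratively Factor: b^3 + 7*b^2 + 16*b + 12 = (b + 2)*(b^2 + 5*b + 6) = (b + 2)*(b + 3)*(b + 2)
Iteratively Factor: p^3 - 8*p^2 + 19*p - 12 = (p - 3)*(p^2 - 5*p + 4) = (p - 4)*(p - 3)*(p - 1)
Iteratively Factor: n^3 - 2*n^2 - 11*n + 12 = (n - 4)*(n^2 + 2*n - 3) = (n - 4)*(n - 1)*(n + 3)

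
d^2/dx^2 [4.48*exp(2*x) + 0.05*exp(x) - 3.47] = (17.92*exp(x) + 0.05)*exp(x)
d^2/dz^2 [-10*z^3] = -60*z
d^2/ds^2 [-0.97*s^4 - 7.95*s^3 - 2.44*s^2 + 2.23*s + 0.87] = -11.64*s^2 - 47.7*s - 4.88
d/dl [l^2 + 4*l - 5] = 2*l + 4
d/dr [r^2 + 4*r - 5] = 2*r + 4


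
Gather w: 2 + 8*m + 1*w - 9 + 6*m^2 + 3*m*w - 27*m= 6*m^2 - 19*m + w*(3*m + 1) - 7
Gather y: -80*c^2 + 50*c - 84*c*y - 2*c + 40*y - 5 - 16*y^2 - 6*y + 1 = -80*c^2 + 48*c - 16*y^2 + y*(34 - 84*c) - 4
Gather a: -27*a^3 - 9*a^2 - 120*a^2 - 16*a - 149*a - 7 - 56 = -27*a^3 - 129*a^2 - 165*a - 63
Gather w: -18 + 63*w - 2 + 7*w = 70*w - 20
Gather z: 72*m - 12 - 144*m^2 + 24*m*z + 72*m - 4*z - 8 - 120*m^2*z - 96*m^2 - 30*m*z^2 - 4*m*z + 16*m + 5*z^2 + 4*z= -240*m^2 + 160*m + z^2*(5 - 30*m) + z*(-120*m^2 + 20*m) - 20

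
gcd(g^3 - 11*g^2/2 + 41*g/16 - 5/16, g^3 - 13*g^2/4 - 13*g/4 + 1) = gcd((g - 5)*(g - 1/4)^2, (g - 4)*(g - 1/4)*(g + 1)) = g - 1/4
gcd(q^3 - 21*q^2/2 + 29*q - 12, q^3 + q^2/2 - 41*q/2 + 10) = q^2 - 9*q/2 + 2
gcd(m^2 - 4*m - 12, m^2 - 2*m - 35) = 1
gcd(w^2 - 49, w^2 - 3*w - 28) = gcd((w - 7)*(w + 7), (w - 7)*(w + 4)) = w - 7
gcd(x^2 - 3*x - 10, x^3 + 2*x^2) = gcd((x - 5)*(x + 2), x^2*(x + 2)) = x + 2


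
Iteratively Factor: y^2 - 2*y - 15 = (y + 3)*(y - 5)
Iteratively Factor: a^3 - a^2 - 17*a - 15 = (a - 5)*(a^2 + 4*a + 3) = (a - 5)*(a + 1)*(a + 3)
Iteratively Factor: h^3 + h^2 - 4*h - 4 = (h + 1)*(h^2 - 4) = (h + 1)*(h + 2)*(h - 2)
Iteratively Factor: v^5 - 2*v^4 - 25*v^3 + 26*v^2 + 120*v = (v + 2)*(v^4 - 4*v^3 - 17*v^2 + 60*v) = (v + 2)*(v + 4)*(v^3 - 8*v^2 + 15*v) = (v - 3)*(v + 2)*(v + 4)*(v^2 - 5*v) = (v - 5)*(v - 3)*(v + 2)*(v + 4)*(v)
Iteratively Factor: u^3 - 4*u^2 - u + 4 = (u + 1)*(u^2 - 5*u + 4) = (u - 1)*(u + 1)*(u - 4)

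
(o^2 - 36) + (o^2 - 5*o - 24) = 2*o^2 - 5*o - 60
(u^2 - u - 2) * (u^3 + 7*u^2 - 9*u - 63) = u^5 + 6*u^4 - 18*u^3 - 68*u^2 + 81*u + 126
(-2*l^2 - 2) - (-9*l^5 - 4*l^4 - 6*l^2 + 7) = 9*l^5 + 4*l^4 + 4*l^2 - 9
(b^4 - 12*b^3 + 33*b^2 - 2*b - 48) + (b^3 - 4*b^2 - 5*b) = b^4 - 11*b^3 + 29*b^2 - 7*b - 48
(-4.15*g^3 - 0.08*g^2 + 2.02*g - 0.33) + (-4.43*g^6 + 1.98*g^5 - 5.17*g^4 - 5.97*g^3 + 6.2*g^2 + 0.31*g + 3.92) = -4.43*g^6 + 1.98*g^5 - 5.17*g^4 - 10.12*g^3 + 6.12*g^2 + 2.33*g + 3.59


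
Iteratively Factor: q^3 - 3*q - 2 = (q + 1)*(q^2 - q - 2) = (q - 2)*(q + 1)*(q + 1)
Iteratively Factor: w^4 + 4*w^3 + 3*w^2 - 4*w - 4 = (w + 2)*(w^3 + 2*w^2 - w - 2) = (w + 1)*(w + 2)*(w^2 + w - 2) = (w + 1)*(w + 2)^2*(w - 1)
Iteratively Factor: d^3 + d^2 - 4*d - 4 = (d + 1)*(d^2 - 4) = (d + 1)*(d + 2)*(d - 2)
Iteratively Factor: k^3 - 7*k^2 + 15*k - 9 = (k - 3)*(k^2 - 4*k + 3) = (k - 3)*(k - 1)*(k - 3)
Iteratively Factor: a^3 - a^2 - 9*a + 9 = (a - 1)*(a^2 - 9) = (a - 1)*(a + 3)*(a - 3)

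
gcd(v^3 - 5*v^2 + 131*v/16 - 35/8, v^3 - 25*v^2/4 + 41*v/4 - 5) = v - 5/4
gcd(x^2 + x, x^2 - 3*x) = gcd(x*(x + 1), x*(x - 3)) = x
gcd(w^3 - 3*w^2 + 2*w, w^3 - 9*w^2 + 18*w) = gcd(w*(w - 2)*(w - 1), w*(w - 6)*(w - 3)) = w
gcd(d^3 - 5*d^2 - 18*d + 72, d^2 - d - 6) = d - 3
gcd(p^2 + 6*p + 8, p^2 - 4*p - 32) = p + 4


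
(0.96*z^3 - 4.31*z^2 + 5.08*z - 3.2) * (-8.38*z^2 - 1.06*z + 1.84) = -8.0448*z^5 + 35.1002*z^4 - 36.2354*z^3 + 13.5008*z^2 + 12.7392*z - 5.888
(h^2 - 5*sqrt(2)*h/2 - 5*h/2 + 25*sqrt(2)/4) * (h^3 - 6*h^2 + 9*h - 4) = h^5 - 17*h^4/2 - 5*sqrt(2)*h^4/2 + 24*h^3 + 85*sqrt(2)*h^3/4 - 60*sqrt(2)*h^2 - 53*h^2/2 + 10*h + 265*sqrt(2)*h/4 - 25*sqrt(2)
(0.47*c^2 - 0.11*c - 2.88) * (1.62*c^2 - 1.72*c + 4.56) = 0.7614*c^4 - 0.9866*c^3 - 2.3332*c^2 + 4.452*c - 13.1328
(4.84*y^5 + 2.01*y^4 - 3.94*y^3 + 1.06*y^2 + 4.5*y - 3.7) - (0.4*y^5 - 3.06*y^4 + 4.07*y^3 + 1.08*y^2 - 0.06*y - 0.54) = 4.44*y^5 + 5.07*y^4 - 8.01*y^3 - 0.02*y^2 + 4.56*y - 3.16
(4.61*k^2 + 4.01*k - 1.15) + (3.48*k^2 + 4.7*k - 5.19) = 8.09*k^2 + 8.71*k - 6.34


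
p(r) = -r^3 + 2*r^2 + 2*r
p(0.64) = 1.84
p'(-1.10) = -6.03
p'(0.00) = 2.00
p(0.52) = 1.44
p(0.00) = 0.00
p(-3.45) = 57.97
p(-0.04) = -0.08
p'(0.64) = 3.33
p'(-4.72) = -83.72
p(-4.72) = 140.27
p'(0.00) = 2.00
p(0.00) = 0.00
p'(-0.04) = 1.84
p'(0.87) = 3.21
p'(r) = -3*r^2 + 4*r + 2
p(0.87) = 2.60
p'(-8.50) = -248.75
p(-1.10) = 1.55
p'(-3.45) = -47.51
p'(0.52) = 3.27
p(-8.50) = 741.62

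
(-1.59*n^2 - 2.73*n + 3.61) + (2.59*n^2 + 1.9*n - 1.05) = 1.0*n^2 - 0.83*n + 2.56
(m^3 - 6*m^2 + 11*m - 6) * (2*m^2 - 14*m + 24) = 2*m^5 - 26*m^4 + 130*m^3 - 310*m^2 + 348*m - 144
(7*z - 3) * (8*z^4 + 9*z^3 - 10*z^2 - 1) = 56*z^5 + 39*z^4 - 97*z^3 + 30*z^2 - 7*z + 3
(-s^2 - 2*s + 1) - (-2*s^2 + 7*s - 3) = s^2 - 9*s + 4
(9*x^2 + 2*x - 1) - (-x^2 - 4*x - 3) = 10*x^2 + 6*x + 2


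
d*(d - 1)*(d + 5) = d^3 + 4*d^2 - 5*d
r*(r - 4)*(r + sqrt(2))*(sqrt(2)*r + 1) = sqrt(2)*r^4 - 4*sqrt(2)*r^3 + 3*r^3 - 12*r^2 + sqrt(2)*r^2 - 4*sqrt(2)*r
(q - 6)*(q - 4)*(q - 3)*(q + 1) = q^4 - 12*q^3 + 41*q^2 - 18*q - 72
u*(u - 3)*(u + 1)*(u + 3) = u^4 + u^3 - 9*u^2 - 9*u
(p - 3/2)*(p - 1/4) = p^2 - 7*p/4 + 3/8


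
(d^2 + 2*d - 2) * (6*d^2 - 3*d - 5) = 6*d^4 + 9*d^3 - 23*d^2 - 4*d + 10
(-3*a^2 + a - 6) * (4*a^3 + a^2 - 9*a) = -12*a^5 + a^4 + 4*a^3 - 15*a^2 + 54*a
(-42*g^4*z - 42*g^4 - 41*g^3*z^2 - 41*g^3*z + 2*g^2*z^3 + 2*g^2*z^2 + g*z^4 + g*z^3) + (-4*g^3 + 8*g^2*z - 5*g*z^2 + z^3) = -42*g^4*z - 42*g^4 - 41*g^3*z^2 - 41*g^3*z - 4*g^3 + 2*g^2*z^3 + 2*g^2*z^2 + 8*g^2*z + g*z^4 + g*z^3 - 5*g*z^2 + z^3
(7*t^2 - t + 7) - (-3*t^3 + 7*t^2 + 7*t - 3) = 3*t^3 - 8*t + 10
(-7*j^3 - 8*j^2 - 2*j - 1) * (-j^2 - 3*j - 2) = 7*j^5 + 29*j^4 + 40*j^3 + 23*j^2 + 7*j + 2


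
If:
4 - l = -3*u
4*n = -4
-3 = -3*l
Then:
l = 1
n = -1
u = -1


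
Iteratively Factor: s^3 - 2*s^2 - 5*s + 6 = (s + 2)*(s^2 - 4*s + 3) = (s - 1)*(s + 2)*(s - 3)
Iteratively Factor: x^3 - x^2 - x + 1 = (x + 1)*(x^2 - 2*x + 1) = (x - 1)*(x + 1)*(x - 1)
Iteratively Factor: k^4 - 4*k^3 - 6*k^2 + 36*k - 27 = (k - 1)*(k^3 - 3*k^2 - 9*k + 27) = (k - 3)*(k - 1)*(k^2 - 9) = (k - 3)*(k - 1)*(k + 3)*(k - 3)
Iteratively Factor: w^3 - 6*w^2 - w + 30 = (w + 2)*(w^2 - 8*w + 15) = (w - 5)*(w + 2)*(w - 3)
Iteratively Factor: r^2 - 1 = (r - 1)*(r + 1)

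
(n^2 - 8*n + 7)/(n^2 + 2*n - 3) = (n - 7)/(n + 3)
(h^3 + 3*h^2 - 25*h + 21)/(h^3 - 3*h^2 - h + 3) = (h + 7)/(h + 1)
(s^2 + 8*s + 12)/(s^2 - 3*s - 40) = (s^2 + 8*s + 12)/(s^2 - 3*s - 40)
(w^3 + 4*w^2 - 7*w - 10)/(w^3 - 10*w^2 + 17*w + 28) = (w^2 + 3*w - 10)/(w^2 - 11*w + 28)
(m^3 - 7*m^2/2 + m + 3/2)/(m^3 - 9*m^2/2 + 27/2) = (2*m^2 - m - 1)/(2*m^2 - 3*m - 9)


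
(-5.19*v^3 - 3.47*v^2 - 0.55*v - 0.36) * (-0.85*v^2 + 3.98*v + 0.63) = 4.4115*v^5 - 17.7067*v^4 - 16.6128*v^3 - 4.0691*v^2 - 1.7793*v - 0.2268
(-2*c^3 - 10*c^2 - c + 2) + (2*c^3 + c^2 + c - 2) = -9*c^2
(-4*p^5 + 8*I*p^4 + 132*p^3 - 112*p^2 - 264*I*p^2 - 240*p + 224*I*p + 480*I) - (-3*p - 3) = -4*p^5 + 8*I*p^4 + 132*p^3 - 112*p^2 - 264*I*p^2 - 237*p + 224*I*p + 3 + 480*I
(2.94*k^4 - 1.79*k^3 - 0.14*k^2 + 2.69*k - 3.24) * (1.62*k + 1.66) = 4.7628*k^5 + 1.9806*k^4 - 3.1982*k^3 + 4.1254*k^2 - 0.783400000000001*k - 5.3784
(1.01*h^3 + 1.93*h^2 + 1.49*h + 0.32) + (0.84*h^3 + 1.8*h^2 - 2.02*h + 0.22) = 1.85*h^3 + 3.73*h^2 - 0.53*h + 0.54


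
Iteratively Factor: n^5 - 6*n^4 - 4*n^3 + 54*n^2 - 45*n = (n - 3)*(n^4 - 3*n^3 - 13*n^2 + 15*n) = (n - 3)*(n - 1)*(n^3 - 2*n^2 - 15*n) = (n - 5)*(n - 3)*(n - 1)*(n^2 + 3*n) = n*(n - 5)*(n - 3)*(n - 1)*(n + 3)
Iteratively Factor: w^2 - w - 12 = (w - 4)*(w + 3)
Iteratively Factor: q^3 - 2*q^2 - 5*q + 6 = (q - 1)*(q^2 - q - 6) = (q - 3)*(q - 1)*(q + 2)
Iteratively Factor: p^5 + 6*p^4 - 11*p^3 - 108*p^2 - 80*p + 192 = (p + 4)*(p^4 + 2*p^3 - 19*p^2 - 32*p + 48) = (p - 4)*(p + 4)*(p^3 + 6*p^2 + 5*p - 12) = (p - 4)*(p - 1)*(p + 4)*(p^2 + 7*p + 12) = (p - 4)*(p - 1)*(p + 3)*(p + 4)*(p + 4)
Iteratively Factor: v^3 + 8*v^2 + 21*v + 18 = (v + 2)*(v^2 + 6*v + 9) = (v + 2)*(v + 3)*(v + 3)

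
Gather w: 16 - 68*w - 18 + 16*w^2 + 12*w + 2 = 16*w^2 - 56*w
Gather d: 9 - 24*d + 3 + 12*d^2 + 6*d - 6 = 12*d^2 - 18*d + 6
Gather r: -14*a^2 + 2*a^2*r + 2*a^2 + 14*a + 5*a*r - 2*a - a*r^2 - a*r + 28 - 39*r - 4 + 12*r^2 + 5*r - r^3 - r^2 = -12*a^2 + 12*a - r^3 + r^2*(11 - a) + r*(2*a^2 + 4*a - 34) + 24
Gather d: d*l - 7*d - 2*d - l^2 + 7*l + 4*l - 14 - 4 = d*(l - 9) - l^2 + 11*l - 18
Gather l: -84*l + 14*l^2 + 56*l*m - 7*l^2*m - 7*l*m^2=l^2*(14 - 7*m) + l*(-7*m^2 + 56*m - 84)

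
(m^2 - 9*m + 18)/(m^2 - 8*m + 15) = (m - 6)/(m - 5)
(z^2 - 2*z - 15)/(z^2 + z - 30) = (z + 3)/(z + 6)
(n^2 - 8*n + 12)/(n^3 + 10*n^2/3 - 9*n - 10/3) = 3*(n - 6)/(3*n^2 + 16*n + 5)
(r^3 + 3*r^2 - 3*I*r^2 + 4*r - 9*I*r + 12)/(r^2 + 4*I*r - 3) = (r^2 + r*(3 - 4*I) - 12*I)/(r + 3*I)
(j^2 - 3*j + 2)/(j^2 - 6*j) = (j^2 - 3*j + 2)/(j*(j - 6))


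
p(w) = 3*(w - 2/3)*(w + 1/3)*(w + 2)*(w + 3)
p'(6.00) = 4242.67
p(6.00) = 7296.00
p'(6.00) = 4242.67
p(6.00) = 7296.00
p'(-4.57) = -390.22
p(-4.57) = 268.56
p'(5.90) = 4062.77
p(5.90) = 6880.77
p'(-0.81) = -8.13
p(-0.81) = 5.50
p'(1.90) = 271.46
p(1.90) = 157.91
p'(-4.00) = -204.00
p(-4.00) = 102.67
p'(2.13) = 349.72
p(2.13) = 229.12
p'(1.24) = 108.71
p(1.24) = 37.18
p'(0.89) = 54.35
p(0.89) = 9.21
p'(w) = 3*(w - 2/3)*(w + 1/3)*(w + 2) + 3*(w - 2/3)*(w + 1/3)*(w + 3) + 3*(w - 2/3)*(w + 2)*(w + 3) + 3*(w + 1/3)*(w + 2)*(w + 3) = 12*w^3 + 42*w^2 + 74*w/3 - 28/3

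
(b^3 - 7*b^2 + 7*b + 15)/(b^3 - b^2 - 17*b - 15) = (b - 3)/(b + 3)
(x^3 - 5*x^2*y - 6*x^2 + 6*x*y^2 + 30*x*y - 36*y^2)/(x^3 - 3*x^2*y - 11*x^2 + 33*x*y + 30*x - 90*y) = (x - 2*y)/(x - 5)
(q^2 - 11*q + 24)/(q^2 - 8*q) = (q - 3)/q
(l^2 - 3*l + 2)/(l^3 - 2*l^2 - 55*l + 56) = (l - 2)/(l^2 - l - 56)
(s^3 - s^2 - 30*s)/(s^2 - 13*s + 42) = s*(s + 5)/(s - 7)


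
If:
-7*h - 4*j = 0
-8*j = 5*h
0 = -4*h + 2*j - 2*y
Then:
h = 0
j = 0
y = 0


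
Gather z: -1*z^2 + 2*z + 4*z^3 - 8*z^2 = 4*z^3 - 9*z^2 + 2*z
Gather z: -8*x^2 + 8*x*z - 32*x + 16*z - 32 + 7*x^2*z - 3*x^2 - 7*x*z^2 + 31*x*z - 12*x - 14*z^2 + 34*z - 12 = -11*x^2 - 44*x + z^2*(-7*x - 14) + z*(7*x^2 + 39*x + 50) - 44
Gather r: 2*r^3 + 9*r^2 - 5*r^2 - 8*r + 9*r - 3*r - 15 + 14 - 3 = 2*r^3 + 4*r^2 - 2*r - 4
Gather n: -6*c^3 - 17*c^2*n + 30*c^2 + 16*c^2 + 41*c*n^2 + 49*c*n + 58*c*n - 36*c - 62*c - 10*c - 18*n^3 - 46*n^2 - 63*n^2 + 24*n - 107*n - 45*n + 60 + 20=-6*c^3 + 46*c^2 - 108*c - 18*n^3 + n^2*(41*c - 109) + n*(-17*c^2 + 107*c - 128) + 80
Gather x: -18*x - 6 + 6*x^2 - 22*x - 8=6*x^2 - 40*x - 14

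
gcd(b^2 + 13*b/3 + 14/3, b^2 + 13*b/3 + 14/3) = b^2 + 13*b/3 + 14/3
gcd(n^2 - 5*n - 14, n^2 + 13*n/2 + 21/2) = 1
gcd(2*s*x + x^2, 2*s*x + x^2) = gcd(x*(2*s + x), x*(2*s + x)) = 2*s*x + x^2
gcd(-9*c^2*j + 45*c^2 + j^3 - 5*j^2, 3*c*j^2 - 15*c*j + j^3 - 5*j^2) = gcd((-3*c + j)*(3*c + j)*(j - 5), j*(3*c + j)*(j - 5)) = 3*c*j - 15*c + j^2 - 5*j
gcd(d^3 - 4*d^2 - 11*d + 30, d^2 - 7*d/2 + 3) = d - 2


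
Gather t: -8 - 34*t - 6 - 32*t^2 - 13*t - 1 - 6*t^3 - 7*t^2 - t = -6*t^3 - 39*t^2 - 48*t - 15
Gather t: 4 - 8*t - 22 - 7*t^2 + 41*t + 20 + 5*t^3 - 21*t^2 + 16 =5*t^3 - 28*t^2 + 33*t + 18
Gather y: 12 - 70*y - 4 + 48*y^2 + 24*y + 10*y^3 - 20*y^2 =10*y^3 + 28*y^2 - 46*y + 8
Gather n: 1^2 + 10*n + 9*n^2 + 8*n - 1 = 9*n^2 + 18*n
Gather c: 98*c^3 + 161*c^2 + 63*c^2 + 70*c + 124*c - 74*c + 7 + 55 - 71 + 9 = 98*c^3 + 224*c^2 + 120*c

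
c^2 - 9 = (c - 3)*(c + 3)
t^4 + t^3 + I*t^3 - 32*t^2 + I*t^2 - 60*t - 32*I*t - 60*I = (t - 6)*(t + 2)*(t + 5)*(t + I)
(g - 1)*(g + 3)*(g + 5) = g^3 + 7*g^2 + 7*g - 15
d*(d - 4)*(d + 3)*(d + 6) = d^4 + 5*d^3 - 18*d^2 - 72*d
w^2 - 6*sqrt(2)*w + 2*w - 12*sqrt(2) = (w + 2)*(w - 6*sqrt(2))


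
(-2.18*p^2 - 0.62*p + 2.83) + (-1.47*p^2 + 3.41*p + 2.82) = -3.65*p^2 + 2.79*p + 5.65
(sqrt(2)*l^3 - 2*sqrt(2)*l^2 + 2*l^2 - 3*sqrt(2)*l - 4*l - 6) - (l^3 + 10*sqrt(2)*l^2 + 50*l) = -l^3 + sqrt(2)*l^3 - 12*sqrt(2)*l^2 + 2*l^2 - 54*l - 3*sqrt(2)*l - 6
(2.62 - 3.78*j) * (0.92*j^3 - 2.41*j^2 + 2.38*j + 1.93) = -3.4776*j^4 + 11.5202*j^3 - 15.3106*j^2 - 1.0598*j + 5.0566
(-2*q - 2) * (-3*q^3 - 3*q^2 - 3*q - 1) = 6*q^4 + 12*q^3 + 12*q^2 + 8*q + 2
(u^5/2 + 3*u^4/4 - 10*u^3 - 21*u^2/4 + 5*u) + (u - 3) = u^5/2 + 3*u^4/4 - 10*u^3 - 21*u^2/4 + 6*u - 3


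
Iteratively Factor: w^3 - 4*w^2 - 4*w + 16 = (w + 2)*(w^2 - 6*w + 8) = (w - 4)*(w + 2)*(w - 2)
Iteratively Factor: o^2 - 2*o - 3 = (o + 1)*(o - 3)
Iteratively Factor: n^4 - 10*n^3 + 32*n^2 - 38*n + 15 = (n - 5)*(n^3 - 5*n^2 + 7*n - 3) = (n - 5)*(n - 1)*(n^2 - 4*n + 3) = (n - 5)*(n - 3)*(n - 1)*(n - 1)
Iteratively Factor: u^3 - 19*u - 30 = (u - 5)*(u^2 + 5*u + 6) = (u - 5)*(u + 3)*(u + 2)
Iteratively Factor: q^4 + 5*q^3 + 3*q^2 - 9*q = (q)*(q^3 + 5*q^2 + 3*q - 9) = q*(q + 3)*(q^2 + 2*q - 3) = q*(q - 1)*(q + 3)*(q + 3)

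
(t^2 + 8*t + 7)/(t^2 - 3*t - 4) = (t + 7)/(t - 4)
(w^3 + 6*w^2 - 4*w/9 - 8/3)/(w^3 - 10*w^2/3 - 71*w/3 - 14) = (w^2 + 16*w/3 - 4)/(w^2 - 4*w - 21)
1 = 1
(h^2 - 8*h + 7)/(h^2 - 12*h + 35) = (h - 1)/(h - 5)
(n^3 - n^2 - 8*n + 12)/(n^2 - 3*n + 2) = (n^2 + n - 6)/(n - 1)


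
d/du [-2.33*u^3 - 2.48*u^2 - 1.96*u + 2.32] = -6.99*u^2 - 4.96*u - 1.96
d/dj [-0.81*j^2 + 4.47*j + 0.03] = 4.47 - 1.62*j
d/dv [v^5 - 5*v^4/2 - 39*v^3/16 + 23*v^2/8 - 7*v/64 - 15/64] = 5*v^4 - 10*v^3 - 117*v^2/16 + 23*v/4 - 7/64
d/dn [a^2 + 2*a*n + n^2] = 2*a + 2*n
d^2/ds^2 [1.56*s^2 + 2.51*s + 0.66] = 3.12000000000000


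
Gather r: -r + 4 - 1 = 3 - r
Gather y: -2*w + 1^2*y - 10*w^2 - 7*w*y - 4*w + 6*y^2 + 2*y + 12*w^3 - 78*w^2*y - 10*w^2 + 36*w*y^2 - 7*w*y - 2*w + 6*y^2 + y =12*w^3 - 20*w^2 - 8*w + y^2*(36*w + 12) + y*(-78*w^2 - 14*w + 4)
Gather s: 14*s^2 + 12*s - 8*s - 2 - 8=14*s^2 + 4*s - 10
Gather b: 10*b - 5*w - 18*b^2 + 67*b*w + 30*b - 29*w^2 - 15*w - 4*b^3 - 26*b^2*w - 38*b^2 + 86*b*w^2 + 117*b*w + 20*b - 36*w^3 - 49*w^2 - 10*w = -4*b^3 + b^2*(-26*w - 56) + b*(86*w^2 + 184*w + 60) - 36*w^3 - 78*w^2 - 30*w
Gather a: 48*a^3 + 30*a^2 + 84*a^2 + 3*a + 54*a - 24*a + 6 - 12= 48*a^3 + 114*a^2 + 33*a - 6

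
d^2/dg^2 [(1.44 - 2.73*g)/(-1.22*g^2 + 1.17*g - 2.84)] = ((9.9018 - 19.9836*g)*(1.22*g^2 - 1.17*g + 2.84) + (2.44*g - 1.17)*(2.73*g - 1.44)*(4.88*g - 2.34))/(1.22*g^2 - 1.17*g + 2.84)^3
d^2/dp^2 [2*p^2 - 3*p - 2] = 4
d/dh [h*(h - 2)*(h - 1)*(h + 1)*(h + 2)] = 5*h^4 - 15*h^2 + 4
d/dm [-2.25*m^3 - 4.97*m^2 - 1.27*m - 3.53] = -6.75*m^2 - 9.94*m - 1.27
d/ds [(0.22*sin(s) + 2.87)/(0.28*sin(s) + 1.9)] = -0.3856*cos(s)/(0.28*sin(s) + 1.9)^2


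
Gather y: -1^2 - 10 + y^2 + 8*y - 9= y^2 + 8*y - 20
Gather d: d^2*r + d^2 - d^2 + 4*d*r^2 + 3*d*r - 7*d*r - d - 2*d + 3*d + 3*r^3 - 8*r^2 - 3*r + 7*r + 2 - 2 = d^2*r + d*(4*r^2 - 4*r) + 3*r^3 - 8*r^2 + 4*r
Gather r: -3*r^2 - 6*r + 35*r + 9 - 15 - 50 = -3*r^2 + 29*r - 56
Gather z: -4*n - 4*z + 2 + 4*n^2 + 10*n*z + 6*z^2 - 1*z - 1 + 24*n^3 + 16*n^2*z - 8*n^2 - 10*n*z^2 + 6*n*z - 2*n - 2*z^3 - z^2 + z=24*n^3 - 4*n^2 - 6*n - 2*z^3 + z^2*(5 - 10*n) + z*(16*n^2 + 16*n - 4) + 1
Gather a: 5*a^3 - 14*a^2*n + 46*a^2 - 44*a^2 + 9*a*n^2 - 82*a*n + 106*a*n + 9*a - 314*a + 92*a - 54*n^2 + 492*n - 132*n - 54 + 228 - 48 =5*a^3 + a^2*(2 - 14*n) + a*(9*n^2 + 24*n - 213) - 54*n^2 + 360*n + 126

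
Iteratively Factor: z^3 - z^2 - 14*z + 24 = (z + 4)*(z^2 - 5*z + 6) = (z - 3)*(z + 4)*(z - 2)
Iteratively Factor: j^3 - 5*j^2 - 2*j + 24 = (j + 2)*(j^2 - 7*j + 12) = (j - 3)*(j + 2)*(j - 4)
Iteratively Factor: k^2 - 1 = (k - 1)*(k + 1)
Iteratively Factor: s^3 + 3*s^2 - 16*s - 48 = (s + 3)*(s^2 - 16) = (s + 3)*(s + 4)*(s - 4)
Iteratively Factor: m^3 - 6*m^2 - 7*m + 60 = (m - 5)*(m^2 - m - 12) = (m - 5)*(m + 3)*(m - 4)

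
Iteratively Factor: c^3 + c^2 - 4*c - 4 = (c + 2)*(c^2 - c - 2) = (c + 1)*(c + 2)*(c - 2)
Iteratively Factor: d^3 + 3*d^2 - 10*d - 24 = (d - 3)*(d^2 + 6*d + 8) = (d - 3)*(d + 4)*(d + 2)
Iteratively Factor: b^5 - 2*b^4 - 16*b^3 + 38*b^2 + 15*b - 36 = (b + 1)*(b^4 - 3*b^3 - 13*b^2 + 51*b - 36) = (b - 3)*(b + 1)*(b^3 - 13*b + 12) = (b - 3)*(b - 1)*(b + 1)*(b^2 + b - 12) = (b - 3)*(b - 1)*(b + 1)*(b + 4)*(b - 3)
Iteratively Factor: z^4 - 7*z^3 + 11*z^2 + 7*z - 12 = (z - 3)*(z^3 - 4*z^2 - z + 4) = (z - 4)*(z - 3)*(z^2 - 1) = (z - 4)*(z - 3)*(z - 1)*(z + 1)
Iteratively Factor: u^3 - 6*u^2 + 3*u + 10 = (u + 1)*(u^2 - 7*u + 10) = (u - 2)*(u + 1)*(u - 5)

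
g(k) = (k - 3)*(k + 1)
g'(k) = 2*k - 2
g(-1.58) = 2.66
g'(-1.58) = -5.16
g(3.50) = 2.25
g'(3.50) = 5.00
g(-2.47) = 8.04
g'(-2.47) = -6.94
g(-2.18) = 6.11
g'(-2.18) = -6.36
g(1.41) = -3.83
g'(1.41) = 0.82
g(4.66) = 9.40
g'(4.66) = 7.32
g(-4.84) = 30.11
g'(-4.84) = -11.68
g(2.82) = -0.69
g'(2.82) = 3.64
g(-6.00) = 45.00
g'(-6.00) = -14.00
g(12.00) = 117.00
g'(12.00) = 22.00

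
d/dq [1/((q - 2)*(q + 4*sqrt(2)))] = ((2 - q)*(q + 4*sqrt(2)) - (q - 2)^2)/((q - 2)^3*(q + 4*sqrt(2))^2)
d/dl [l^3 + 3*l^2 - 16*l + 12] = 3*l^2 + 6*l - 16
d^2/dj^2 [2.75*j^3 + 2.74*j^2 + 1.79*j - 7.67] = 16.5*j + 5.48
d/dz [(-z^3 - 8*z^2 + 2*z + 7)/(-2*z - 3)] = (4*z^3 + 25*z^2 + 48*z + 8)/(4*z^2 + 12*z + 9)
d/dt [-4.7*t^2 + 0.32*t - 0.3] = 0.32 - 9.4*t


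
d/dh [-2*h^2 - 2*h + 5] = -4*h - 2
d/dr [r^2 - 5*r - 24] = 2*r - 5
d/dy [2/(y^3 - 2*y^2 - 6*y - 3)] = 2*(-3*y^2 + 4*y + 6)/(-y^3 + 2*y^2 + 6*y + 3)^2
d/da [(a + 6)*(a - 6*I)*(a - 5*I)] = 3*a^2 + a*(12 - 22*I) - 30 - 66*I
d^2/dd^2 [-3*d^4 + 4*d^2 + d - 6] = 8 - 36*d^2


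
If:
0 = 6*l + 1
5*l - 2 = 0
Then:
No Solution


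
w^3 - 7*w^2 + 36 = (w - 6)*(w - 3)*(w + 2)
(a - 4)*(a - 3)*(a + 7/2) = a^3 - 7*a^2/2 - 25*a/2 + 42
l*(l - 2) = l^2 - 2*l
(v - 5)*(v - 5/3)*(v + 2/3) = v^3 - 6*v^2 + 35*v/9 + 50/9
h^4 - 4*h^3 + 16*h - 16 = (h - 2)^3*(h + 2)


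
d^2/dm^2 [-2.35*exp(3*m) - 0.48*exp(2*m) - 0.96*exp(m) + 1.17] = (-21.15*exp(2*m) - 1.92*exp(m) - 0.96)*exp(m)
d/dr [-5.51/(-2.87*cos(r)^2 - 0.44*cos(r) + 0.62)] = (31.6274*cos(r) + 2.4244)*sin(r)/(2.87*cos(r)^2 + 0.44*cos(r) - 0.62)^2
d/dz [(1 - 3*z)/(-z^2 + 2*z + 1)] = (-3*z^2 + 2*z - 5)/(z^4 - 4*z^3 + 2*z^2 + 4*z + 1)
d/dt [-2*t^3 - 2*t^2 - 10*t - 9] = -6*t^2 - 4*t - 10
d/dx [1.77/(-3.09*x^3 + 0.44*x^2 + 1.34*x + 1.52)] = (16.4079*x^2 - 1.5576*x - 2.3718)/(-3.09*x^3 + 0.44*x^2 + 1.34*x + 1.52)^2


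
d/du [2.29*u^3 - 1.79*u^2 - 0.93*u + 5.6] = 6.87*u^2 - 3.58*u - 0.93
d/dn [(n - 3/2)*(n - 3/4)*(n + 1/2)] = n*(6*n - 7)/2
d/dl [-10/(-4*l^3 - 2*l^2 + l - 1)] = 10*(-12*l^2 - 4*l + 1)/(4*l^3 + 2*l^2 - l + 1)^2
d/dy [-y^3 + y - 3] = 1 - 3*y^2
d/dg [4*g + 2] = 4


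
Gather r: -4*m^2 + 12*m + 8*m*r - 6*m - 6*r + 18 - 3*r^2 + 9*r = -4*m^2 + 6*m - 3*r^2 + r*(8*m + 3) + 18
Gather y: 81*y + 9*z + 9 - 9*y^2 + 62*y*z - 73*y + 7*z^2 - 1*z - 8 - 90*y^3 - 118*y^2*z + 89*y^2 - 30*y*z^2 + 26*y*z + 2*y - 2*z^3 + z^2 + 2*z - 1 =-90*y^3 + y^2*(80 - 118*z) + y*(-30*z^2 + 88*z + 10) - 2*z^3 + 8*z^2 + 10*z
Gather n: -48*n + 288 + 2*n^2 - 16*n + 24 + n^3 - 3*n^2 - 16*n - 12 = n^3 - n^2 - 80*n + 300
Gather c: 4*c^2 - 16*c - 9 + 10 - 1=4*c^2 - 16*c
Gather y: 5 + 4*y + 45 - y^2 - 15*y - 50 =-y^2 - 11*y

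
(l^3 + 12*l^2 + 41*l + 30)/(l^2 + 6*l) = l + 6 + 5/l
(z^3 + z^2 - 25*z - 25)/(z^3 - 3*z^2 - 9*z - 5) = (z + 5)/(z + 1)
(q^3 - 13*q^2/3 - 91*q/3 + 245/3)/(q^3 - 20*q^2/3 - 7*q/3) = (3*q^2 + 8*q - 35)/(q*(3*q + 1))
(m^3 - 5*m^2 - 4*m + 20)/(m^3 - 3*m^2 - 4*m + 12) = (m - 5)/(m - 3)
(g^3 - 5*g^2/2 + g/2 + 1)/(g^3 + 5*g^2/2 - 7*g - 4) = (g - 1)/(g + 4)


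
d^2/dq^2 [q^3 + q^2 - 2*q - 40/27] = 6*q + 2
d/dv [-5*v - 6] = -5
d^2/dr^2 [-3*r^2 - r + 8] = -6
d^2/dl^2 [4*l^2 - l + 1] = 8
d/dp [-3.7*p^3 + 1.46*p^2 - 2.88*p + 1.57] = -11.1*p^2 + 2.92*p - 2.88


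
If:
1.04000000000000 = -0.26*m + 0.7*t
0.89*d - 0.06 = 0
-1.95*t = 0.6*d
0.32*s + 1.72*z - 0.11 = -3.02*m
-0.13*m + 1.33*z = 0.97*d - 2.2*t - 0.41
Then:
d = 0.07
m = -4.06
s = 41.96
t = -0.02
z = -0.62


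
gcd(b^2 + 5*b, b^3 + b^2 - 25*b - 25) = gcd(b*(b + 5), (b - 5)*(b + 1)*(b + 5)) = b + 5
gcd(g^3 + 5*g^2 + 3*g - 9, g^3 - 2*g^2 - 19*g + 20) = g - 1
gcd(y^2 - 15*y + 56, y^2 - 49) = y - 7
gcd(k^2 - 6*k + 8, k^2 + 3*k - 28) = k - 4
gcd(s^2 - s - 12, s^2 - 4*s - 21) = s + 3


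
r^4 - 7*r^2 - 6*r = r*(r - 3)*(r + 1)*(r + 2)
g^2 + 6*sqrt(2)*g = g*(g + 6*sqrt(2))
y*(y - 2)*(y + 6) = y^3 + 4*y^2 - 12*y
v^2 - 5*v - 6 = (v - 6)*(v + 1)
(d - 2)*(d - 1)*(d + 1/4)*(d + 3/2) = d^4 - 5*d^3/4 - 23*d^2/8 + 19*d/8 + 3/4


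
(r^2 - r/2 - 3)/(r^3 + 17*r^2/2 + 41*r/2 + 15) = (r - 2)/(r^2 + 7*r + 10)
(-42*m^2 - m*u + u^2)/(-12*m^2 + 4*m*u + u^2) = (-7*m + u)/(-2*m + u)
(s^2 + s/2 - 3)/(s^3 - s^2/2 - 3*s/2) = (s + 2)/(s*(s + 1))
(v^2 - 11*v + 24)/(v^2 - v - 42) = (-v^2 + 11*v - 24)/(-v^2 + v + 42)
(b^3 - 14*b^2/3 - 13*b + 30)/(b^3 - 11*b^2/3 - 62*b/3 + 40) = (b + 3)/(b + 4)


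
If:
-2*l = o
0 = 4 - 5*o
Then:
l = -2/5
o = 4/5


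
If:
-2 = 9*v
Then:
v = -2/9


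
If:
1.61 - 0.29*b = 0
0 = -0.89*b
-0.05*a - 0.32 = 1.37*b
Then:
No Solution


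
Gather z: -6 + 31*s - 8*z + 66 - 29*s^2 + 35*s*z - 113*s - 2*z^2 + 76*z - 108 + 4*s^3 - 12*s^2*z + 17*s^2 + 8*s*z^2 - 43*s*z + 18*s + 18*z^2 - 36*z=4*s^3 - 12*s^2 - 64*s + z^2*(8*s + 16) + z*(-12*s^2 - 8*s + 32) - 48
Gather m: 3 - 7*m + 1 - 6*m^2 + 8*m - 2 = -6*m^2 + m + 2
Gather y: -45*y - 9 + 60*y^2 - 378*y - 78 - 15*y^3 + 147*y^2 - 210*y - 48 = -15*y^3 + 207*y^2 - 633*y - 135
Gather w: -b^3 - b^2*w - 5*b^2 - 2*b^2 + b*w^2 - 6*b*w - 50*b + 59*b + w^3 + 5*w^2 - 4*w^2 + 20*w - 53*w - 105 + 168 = -b^3 - 7*b^2 + 9*b + w^3 + w^2*(b + 1) + w*(-b^2 - 6*b - 33) + 63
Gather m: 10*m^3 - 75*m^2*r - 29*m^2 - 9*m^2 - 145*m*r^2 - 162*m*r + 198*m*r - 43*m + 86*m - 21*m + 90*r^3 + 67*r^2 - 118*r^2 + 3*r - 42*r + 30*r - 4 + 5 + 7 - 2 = 10*m^3 + m^2*(-75*r - 38) + m*(-145*r^2 + 36*r + 22) + 90*r^3 - 51*r^2 - 9*r + 6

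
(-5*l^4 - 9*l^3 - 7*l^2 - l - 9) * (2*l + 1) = -10*l^5 - 23*l^4 - 23*l^3 - 9*l^2 - 19*l - 9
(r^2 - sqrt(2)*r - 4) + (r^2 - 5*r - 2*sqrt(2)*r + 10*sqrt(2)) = 2*r^2 - 5*r - 3*sqrt(2)*r - 4 + 10*sqrt(2)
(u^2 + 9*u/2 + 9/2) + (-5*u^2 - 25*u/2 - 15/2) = -4*u^2 - 8*u - 3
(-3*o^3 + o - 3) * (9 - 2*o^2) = 6*o^5 - 29*o^3 + 6*o^2 + 9*o - 27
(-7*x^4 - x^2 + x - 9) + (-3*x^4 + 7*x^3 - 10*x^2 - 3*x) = -10*x^4 + 7*x^3 - 11*x^2 - 2*x - 9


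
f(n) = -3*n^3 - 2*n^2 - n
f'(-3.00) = -70.00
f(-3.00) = 66.00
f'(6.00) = -349.00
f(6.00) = -726.00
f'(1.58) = -29.79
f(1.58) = -18.41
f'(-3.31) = -86.36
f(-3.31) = 90.19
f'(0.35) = -3.50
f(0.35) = -0.72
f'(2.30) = -57.81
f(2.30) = -49.38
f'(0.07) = -1.32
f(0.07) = -0.08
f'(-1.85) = -24.40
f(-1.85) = 14.00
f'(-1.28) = -10.63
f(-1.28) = 4.29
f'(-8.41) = -603.91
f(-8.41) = 1651.42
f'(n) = -9*n^2 - 4*n - 1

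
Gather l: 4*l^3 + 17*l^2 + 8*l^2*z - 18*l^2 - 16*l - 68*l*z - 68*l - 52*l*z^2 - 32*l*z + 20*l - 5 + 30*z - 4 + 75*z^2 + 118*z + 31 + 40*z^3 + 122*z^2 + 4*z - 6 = 4*l^3 + l^2*(8*z - 1) + l*(-52*z^2 - 100*z - 64) + 40*z^3 + 197*z^2 + 152*z + 16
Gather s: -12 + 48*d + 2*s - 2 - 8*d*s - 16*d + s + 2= 32*d + s*(3 - 8*d) - 12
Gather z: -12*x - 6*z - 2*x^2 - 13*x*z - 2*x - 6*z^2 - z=-2*x^2 - 14*x - 6*z^2 + z*(-13*x - 7)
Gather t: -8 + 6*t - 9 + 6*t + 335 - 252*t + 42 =360 - 240*t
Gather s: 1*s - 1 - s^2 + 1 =-s^2 + s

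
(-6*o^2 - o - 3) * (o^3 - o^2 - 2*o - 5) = -6*o^5 + 5*o^4 + 10*o^3 + 35*o^2 + 11*o + 15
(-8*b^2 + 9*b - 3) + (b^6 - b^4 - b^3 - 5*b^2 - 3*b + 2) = b^6 - b^4 - b^3 - 13*b^2 + 6*b - 1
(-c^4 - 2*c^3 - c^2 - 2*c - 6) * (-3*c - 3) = 3*c^5 + 9*c^4 + 9*c^3 + 9*c^2 + 24*c + 18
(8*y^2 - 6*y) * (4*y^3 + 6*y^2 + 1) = 32*y^5 + 24*y^4 - 36*y^3 + 8*y^2 - 6*y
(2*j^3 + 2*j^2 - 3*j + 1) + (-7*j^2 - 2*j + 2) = 2*j^3 - 5*j^2 - 5*j + 3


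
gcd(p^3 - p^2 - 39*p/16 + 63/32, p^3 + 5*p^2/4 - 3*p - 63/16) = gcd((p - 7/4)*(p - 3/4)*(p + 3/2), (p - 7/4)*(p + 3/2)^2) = p^2 - p/4 - 21/8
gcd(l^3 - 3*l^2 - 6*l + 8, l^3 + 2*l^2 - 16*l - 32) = l^2 - 2*l - 8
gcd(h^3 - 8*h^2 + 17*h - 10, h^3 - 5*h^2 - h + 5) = h^2 - 6*h + 5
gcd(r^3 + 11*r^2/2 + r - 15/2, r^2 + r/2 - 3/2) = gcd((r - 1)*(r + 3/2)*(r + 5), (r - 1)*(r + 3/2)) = r^2 + r/2 - 3/2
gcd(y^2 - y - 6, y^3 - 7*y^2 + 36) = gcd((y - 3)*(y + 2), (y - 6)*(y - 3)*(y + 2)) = y^2 - y - 6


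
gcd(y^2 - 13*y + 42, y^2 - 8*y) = 1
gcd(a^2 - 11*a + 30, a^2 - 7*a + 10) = a - 5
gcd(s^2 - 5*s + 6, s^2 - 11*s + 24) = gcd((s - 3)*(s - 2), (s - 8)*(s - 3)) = s - 3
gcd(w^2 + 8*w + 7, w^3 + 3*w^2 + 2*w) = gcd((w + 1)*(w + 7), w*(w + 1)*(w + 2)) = w + 1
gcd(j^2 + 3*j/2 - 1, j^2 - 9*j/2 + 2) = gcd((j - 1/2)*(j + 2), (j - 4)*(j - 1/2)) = j - 1/2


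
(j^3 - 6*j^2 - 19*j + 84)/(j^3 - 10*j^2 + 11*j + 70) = (j^2 + j - 12)/(j^2 - 3*j - 10)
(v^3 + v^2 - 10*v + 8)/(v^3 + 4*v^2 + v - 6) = (v^2 + 2*v - 8)/(v^2 + 5*v + 6)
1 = 1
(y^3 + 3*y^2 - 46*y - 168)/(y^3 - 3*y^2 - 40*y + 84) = (y + 4)/(y - 2)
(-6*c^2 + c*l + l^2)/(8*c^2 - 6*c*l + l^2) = (-3*c - l)/(4*c - l)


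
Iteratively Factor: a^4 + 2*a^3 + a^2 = (a)*(a^3 + 2*a^2 + a) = a^2*(a^2 + 2*a + 1) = a^2*(a + 1)*(a + 1)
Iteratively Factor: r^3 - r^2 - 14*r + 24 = (r + 4)*(r^2 - 5*r + 6) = (r - 3)*(r + 4)*(r - 2)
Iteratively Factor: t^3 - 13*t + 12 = (t + 4)*(t^2 - 4*t + 3) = (t - 3)*(t + 4)*(t - 1)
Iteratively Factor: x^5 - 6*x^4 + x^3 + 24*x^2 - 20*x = (x + 2)*(x^4 - 8*x^3 + 17*x^2 - 10*x) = x*(x + 2)*(x^3 - 8*x^2 + 17*x - 10) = x*(x - 5)*(x + 2)*(x^2 - 3*x + 2) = x*(x - 5)*(x - 1)*(x + 2)*(x - 2)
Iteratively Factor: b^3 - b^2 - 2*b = (b - 2)*(b^2 + b) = b*(b - 2)*(b + 1)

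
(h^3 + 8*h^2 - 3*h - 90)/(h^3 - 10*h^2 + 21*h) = (h^2 + 11*h + 30)/(h*(h - 7))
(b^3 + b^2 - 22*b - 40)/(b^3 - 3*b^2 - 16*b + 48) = (b^2 - 3*b - 10)/(b^2 - 7*b + 12)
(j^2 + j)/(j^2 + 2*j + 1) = j/(j + 1)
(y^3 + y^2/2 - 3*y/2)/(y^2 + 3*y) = (2*y^2 + y - 3)/(2*(y + 3))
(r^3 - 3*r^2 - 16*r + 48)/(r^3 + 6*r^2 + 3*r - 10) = (r^3 - 3*r^2 - 16*r + 48)/(r^3 + 6*r^2 + 3*r - 10)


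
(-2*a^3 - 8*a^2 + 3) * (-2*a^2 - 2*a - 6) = 4*a^5 + 20*a^4 + 28*a^3 + 42*a^2 - 6*a - 18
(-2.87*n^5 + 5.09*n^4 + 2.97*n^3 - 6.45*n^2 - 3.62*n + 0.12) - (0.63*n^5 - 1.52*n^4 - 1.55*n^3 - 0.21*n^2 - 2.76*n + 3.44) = -3.5*n^5 + 6.61*n^4 + 4.52*n^3 - 6.24*n^2 - 0.86*n - 3.32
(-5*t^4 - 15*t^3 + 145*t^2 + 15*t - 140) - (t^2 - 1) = -5*t^4 - 15*t^3 + 144*t^2 + 15*t - 139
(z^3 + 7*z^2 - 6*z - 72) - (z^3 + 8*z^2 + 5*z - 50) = -z^2 - 11*z - 22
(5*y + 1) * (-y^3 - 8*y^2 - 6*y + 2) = -5*y^4 - 41*y^3 - 38*y^2 + 4*y + 2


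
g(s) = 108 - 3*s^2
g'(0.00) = 0.00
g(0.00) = 108.00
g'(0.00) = 0.00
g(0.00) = 108.00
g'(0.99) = -5.94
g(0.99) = 105.06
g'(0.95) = -5.70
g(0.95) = 105.29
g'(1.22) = -7.32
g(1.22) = 103.53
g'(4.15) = -24.90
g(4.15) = 56.33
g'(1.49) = -8.94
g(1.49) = 101.34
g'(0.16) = -0.96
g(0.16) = 107.92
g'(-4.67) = 28.02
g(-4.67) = 42.57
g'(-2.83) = 16.98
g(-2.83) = 83.97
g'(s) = -6*s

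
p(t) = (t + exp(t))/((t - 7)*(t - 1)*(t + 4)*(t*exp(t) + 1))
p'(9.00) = 0.00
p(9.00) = 0.00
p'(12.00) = 0.00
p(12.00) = 0.00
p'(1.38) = 0.23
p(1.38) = -0.07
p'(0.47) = 0.13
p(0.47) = 0.08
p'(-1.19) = 0.03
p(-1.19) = -0.03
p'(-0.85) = 0.05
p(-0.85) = -0.01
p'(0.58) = 0.20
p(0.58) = 0.09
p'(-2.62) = 0.04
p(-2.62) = -0.07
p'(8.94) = -0.00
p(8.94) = 0.00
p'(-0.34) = 0.06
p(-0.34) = 0.01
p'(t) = (t + exp(t))*(-t*exp(t) - exp(t))/((t - 7)*(t - 1)*(t + 4)*(t*exp(t) + 1)^2) + (exp(t) + 1)/((t - 7)*(t - 1)*(t + 4)*(t*exp(t) + 1)) - (t + exp(t))/((t - 7)*(t - 1)*(t + 4)^2*(t*exp(t) + 1)) - (t + exp(t))/((t - 7)*(t - 1)^2*(t + 4)*(t*exp(t) + 1)) - (t + exp(t))/((t - 7)^2*(t - 1)*(t + 4)*(t*exp(t) + 1))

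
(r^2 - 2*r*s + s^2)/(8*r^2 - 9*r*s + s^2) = (r - s)/(8*r - s)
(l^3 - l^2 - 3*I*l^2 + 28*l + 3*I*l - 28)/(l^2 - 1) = (l^2 - 3*I*l + 28)/(l + 1)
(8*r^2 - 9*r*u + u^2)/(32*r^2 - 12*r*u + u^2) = (r - u)/(4*r - u)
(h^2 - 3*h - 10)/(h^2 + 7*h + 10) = (h - 5)/(h + 5)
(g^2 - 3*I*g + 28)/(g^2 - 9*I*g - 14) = (g + 4*I)/(g - 2*I)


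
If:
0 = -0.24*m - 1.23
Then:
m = -5.12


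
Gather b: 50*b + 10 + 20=50*b + 30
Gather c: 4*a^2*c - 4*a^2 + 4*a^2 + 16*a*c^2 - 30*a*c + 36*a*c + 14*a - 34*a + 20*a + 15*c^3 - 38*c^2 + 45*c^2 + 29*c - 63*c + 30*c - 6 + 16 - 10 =15*c^3 + c^2*(16*a + 7) + c*(4*a^2 + 6*a - 4)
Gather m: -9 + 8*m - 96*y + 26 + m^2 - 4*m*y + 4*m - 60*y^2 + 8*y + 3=m^2 + m*(12 - 4*y) - 60*y^2 - 88*y + 20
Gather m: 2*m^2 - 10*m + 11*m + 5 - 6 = 2*m^2 + m - 1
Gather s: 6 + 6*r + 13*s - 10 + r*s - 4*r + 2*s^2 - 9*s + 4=2*r + 2*s^2 + s*(r + 4)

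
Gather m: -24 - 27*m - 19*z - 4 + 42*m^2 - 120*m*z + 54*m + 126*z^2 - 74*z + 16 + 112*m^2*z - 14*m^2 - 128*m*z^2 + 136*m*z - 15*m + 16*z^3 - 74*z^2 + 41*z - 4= m^2*(112*z + 28) + m*(-128*z^2 + 16*z + 12) + 16*z^3 + 52*z^2 - 52*z - 16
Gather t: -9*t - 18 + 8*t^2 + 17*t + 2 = 8*t^2 + 8*t - 16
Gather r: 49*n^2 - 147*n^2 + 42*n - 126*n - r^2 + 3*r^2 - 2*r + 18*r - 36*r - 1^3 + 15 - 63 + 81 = -98*n^2 - 84*n + 2*r^2 - 20*r + 32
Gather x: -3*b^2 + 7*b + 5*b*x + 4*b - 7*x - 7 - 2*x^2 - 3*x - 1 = -3*b^2 + 11*b - 2*x^2 + x*(5*b - 10) - 8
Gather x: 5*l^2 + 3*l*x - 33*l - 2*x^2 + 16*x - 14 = 5*l^2 - 33*l - 2*x^2 + x*(3*l + 16) - 14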